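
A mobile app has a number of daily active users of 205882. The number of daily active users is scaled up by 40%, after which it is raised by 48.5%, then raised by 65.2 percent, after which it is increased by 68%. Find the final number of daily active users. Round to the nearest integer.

1187934

40% increase: 205882 × 1.4 = 288234.8.
48.5% increase: 288234.8 × 1.485 = 428028.678.
65.2% increase: 428028.678 × 1.652 = 707103.376056.
Apply the 68% increase: 707103.376056 × 1.68 = 1187933.67177408 ≈ 1187934.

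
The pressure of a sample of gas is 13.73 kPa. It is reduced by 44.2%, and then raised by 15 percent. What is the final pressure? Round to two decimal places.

8.81 kPa

After the 44.2% decrease: 13.73 × 0.558 = 7.66134.
After the 15% increase: 7.66134 × 1.15 = 8.810541 ≈ 8.81.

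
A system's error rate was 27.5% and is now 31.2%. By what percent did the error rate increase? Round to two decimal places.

13.45%

The change is 31.2 − 27.5 = 3.7 percentage points.
Relative to the original 27.5%, that is 3.7 ÷ 27.5 ≈ 13.45%.
So the error rate rose by 13.45%.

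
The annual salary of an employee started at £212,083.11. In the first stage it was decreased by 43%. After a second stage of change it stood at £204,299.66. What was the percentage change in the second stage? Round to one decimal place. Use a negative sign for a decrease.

69.0%

After the first stage: £212,083.11 × 0.57 = £120887.3727.
Second-stage multiplier: £204,299.66 ÷ £120887.3727 ≈ 1.69.
That is a change of 69.0%.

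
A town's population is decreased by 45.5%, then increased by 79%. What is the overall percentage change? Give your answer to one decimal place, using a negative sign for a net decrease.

A 45.5% decrease multiplies by 0.545.
Then a 79% increase: 0.545 × 1.79 = 0.97555.
Overall factor 0.97555, i.e. -2.4%.

-2.4%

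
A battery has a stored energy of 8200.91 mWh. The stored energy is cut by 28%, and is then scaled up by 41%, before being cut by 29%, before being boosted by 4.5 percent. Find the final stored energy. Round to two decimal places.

Apply the 28% decrease: 8200.91 × 0.72 = 5904.6552.
41% increase: 5904.6552 × 1.41 = 8325.563832.
Apply the 29% decrease: 8325.563832 × 0.71 = 5911.15032072.
After the 4.5% increase: 5911.15032072 × 1.045 = 6177.1520851524 ≈ 6177.15.

6177.15 mWh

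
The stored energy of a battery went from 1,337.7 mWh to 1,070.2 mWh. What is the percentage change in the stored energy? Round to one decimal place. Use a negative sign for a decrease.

-20.0%

Change: 1,070.2 − 1,337.7 = -267.5.
Relative to the original: -267.5 ÷ 1,337.7 ≈ -20.0%.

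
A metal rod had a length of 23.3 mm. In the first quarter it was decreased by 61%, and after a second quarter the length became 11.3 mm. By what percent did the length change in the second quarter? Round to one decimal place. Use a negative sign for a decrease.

After the first quarter: 23.3 × 0.39 = 9.087.
Second-quarter multiplier: 11.3 ÷ 9.087 ≈ 1.24353.
That is a change of 24.4%.

24.4%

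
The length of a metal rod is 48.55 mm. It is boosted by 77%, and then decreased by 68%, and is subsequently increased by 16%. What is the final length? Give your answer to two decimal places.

After the 77% increase: 48.55 × 1.77 = 85.9335.
68% decrease: 85.9335 × 0.32 = 27.49872.
16% increase: 27.49872 × 1.16 = 31.8985152 ≈ 31.90.

31.90 mm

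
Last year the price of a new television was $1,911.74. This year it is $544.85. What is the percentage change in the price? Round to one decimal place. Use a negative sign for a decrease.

Change: $544.85 − $1,911.74 = -$1,366.89.
Relative to the original: -$1,366.89 ÷ $1,911.74 ≈ -71.5%.

-71.5%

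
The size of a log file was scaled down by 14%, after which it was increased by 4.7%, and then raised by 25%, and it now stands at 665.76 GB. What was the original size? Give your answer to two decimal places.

591.51 GB

The overall multiplier applied was 0.86 × 1.047 × 1.25 = 1.125525.
So the original size was 665.76 ÷ 1.125525 ≈ 591.51 GB.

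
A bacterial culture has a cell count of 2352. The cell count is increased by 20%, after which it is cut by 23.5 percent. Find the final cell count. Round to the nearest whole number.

Each change multiplies by a factor: 1.2 × 0.765 = 0.918.
2352 × 0.918 = 2159.136 ≈ 2159.

2159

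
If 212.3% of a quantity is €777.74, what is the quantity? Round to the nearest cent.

€366.34

€777.74 ÷ 2.123 ≈ €366.34.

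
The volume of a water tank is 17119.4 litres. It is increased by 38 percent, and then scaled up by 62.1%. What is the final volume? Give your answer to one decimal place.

Each change multiplies by a factor: 1.38 × 1.621 = 2.23698.
17119.4 × 2.23698 = 38295.755412 ≈ 38295.8.

38295.8 litres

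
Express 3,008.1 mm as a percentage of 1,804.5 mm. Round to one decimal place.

3,008.1 mm ÷ 1,804.5 mm ≈ 166.7%.

166.7%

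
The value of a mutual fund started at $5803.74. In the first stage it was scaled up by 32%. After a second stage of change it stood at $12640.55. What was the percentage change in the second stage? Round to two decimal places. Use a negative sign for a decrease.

After the first stage: $5803.74 × 1.32 = $7660.9368.
Second-stage multiplier: $12640.55 ÷ $7660.9368 ≈ 1.650001.
That is a change of 65.00%.

65.00%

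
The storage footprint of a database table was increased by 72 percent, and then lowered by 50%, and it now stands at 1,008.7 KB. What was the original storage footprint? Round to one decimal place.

Undoing the 50% decrease: 1,008.7 ÷ 0.5 = 2017.4.
Undoing the 72% increase: 2017.4 ÷ 1.72 ≈ 1,172.9 KB.

1,172.9 KB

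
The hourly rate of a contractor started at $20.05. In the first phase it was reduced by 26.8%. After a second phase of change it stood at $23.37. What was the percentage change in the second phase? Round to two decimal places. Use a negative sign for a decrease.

59.23%

After the first phase: $20.05 × 0.732 = $14.6766.
Second-phase multiplier: $23.37 ÷ $14.6766 ≈ 1.592331.
That is a change of 59.23%.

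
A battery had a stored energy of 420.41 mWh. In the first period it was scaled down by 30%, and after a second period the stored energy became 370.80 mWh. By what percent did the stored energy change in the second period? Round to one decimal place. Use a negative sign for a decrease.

After the first period: 420.41 × 0.7 = 294.287.
Second-period multiplier: 370.80 ÷ 294.287 ≈ 1.25999.
That is a change of 26.0%.

26.0%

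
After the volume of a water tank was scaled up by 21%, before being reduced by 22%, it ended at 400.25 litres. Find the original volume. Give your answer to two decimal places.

Undoing the 22% decrease: 400.25 ÷ 0.78 ≈ 513.141026.
Undoing the 21% increase: 513.141026 ÷ 1.21 ≈ 424.08 litres.

424.08 litres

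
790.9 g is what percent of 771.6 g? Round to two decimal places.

102.50%

790.9 g ÷ 771.6 g ≈ 102.50%.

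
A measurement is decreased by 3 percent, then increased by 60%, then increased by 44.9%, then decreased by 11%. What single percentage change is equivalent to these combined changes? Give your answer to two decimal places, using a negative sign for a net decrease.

100.15%

The combined multiplier is 0.97 × 1.6 × 1.449 × 0.89 = 2.00147472.
That corresponds to an increase of 100.15%.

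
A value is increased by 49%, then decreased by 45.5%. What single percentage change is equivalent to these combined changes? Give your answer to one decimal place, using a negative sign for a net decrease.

-18.8%

The combined multiplier is 1.49 × 0.545 = 0.81205.
That corresponds to a decrease of 18.8%.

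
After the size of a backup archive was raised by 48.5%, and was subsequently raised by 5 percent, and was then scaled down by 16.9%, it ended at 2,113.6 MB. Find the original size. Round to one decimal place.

Undoing the 16.9% decrease: 2,113.6 ÷ 0.831 ≈ 2543.441637.
Undoing the 5% increase: 2543.441637 ÷ 1.05 ≈ 2422.325369.
Undoing the 48.5% increase: 2422.325369 ÷ 1.485 ≈ 1,631.2 MB.

1,631.2 MB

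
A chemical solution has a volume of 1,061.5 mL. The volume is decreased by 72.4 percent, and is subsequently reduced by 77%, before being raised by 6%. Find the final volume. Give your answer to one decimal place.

71.4 mL

Apply the 72.4% decrease: 1,061.5 × 0.276 = 292.974.
Apply the 77% decrease: 292.974 × 0.23 = 67.38402.
After the 6% increase: 67.38402 × 1.06 = 71.4270612 ≈ 71.4.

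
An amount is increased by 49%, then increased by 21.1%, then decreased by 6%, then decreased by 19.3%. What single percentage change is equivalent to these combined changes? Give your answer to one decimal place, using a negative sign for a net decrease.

The combined multiplier is 1.49 × 1.211 × 0.94 × 0.807 = 1.3687741662.
That corresponds to an increase of 36.9%.

36.9%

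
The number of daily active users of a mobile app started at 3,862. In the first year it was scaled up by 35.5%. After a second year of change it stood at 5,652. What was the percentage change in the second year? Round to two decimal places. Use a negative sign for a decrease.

8.01%

After the first year: 3,862 × 1.355 = 5233.01.
Second-year multiplier: 5,652 ÷ 5233.01 ≈ 1.080067.
That is a change of 8.01%.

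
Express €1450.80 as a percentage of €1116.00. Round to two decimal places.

€1450.80 ÷ €1116.00 = 130.00%.

130.00%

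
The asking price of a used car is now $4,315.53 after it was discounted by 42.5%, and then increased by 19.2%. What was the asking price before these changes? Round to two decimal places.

$6,296.37

The overall multiplier applied was 0.575 × 1.192 = 0.6854.
So the original asking price was $4,315.53 ÷ 0.6854 ≈ $6,296.37.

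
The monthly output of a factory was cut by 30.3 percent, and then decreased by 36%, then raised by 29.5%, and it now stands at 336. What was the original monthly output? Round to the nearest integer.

Undoing the 29.5% increase: 336 ÷ 1.295 ≈ 259.459459.
Undoing the 36% decrease: 259.459459 ÷ 0.64 ≈ 405.405405.
Undoing the 30.3% decrease: 405.405405 ÷ 0.697 ≈ 582.

582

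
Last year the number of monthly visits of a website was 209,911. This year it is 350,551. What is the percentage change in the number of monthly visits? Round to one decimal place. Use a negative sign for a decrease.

67.0%

Change: 350,551 − 209,911 = 140,640.
Relative to the original: 140,640 ÷ 209,911 ≈ 67.0%.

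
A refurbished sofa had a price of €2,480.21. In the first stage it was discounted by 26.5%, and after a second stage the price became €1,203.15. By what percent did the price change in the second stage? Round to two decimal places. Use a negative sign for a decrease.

After the first stage: €2,480.21 × 0.735 = €1822.95435.
Second-stage multiplier: €1,203.15 ÷ €1822.95435 ≈ 0.66.
That is a change of -34.00%.

-34.00%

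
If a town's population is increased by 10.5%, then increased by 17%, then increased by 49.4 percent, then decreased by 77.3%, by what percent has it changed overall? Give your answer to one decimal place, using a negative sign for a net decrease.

-56.2%

The combined multiplier is 1.105 × 1.17 × 1.494 × 0.227 = 0.4384545633.
That corresponds to a decrease of 56.2%.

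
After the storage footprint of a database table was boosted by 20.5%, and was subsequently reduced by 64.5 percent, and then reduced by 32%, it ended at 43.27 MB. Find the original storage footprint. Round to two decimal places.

148.75 MB

The overall multiplier applied was 1.205 × 0.355 × 0.68 = 0.290887.
So the original storage footprint was 43.27 ÷ 0.290887 ≈ 148.75 MB.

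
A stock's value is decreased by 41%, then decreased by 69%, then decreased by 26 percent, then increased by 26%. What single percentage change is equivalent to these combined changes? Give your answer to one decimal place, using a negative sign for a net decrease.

The combined multiplier is 0.59 × 0.31 × 0.74 × 1.26 = 0.17053596.
That corresponds to a decrease of 82.9%.

-82.9%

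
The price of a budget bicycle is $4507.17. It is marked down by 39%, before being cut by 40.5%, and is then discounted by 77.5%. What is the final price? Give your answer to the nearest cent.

$368.07

39% decrease: $4507.17 × 0.61 = $2749.3737.
40.5% decrease: $2749.3737 × 0.595 = $1635.8773515.
77.5% decrease: $1635.8773515 × 0.225 = $368.0724040875 ≈ $368.07.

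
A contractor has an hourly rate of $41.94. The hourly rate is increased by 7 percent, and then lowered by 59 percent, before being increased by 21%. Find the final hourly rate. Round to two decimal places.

$22.26

7% increase: $41.94 × 1.07 = $44.8758.
59% decrease: $44.8758 × 0.41 = $18.399078.
Apply the 21% increase: $18.399078 × 1.21 = $22.26288438 ≈ $22.26.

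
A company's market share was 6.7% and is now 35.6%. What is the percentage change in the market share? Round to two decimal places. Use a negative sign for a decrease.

The change is 35.6 − 6.7 = 28.9 percentage points.
Relative to the original 6.7%, that is 28.9 ÷ 6.7 ≈ 431.34%.

431.34%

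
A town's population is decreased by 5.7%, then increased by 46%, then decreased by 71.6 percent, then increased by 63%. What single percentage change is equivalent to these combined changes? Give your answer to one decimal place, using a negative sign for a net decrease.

A 5.7% decrease multiplies by 0.943.
Then a 46% increase: 0.943 × 1.46 = 1.37678.
Then a 71.6% decrease: 1.37678 × 0.284 = 0.39100552.
Then a 63% increase: 0.39100552 × 1.63 = 0.6373389976.
Overall factor 0.6373389976, i.e. -36.3%.

-36.3%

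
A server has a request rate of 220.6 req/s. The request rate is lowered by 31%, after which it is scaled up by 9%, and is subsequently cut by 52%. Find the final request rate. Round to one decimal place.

79.6 req/s

31% decrease: 220.6 × 0.69 = 152.214.
After the 9% increase: 152.214 × 1.09 = 165.91326.
After the 52% decrease: 165.91326 × 0.48 = 79.6383648 ≈ 79.6.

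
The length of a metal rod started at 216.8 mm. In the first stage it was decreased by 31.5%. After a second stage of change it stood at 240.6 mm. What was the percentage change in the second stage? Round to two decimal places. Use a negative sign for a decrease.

62.01%

After the first stage: 216.8 × 0.685 = 148.508.
Second-stage multiplier: 240.6 ÷ 148.508 ≈ 1.620115.
That is a change of 62.01%.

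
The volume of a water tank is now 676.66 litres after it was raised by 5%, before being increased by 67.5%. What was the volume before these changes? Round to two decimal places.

384.74 litres

The overall multiplier applied was 1.05 × 1.675 = 1.75875.
So the original volume was 676.66 ÷ 1.75875 ≈ 384.74 litres.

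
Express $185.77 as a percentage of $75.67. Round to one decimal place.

245.5%

$185.77 ÷ $75.67 ≈ 245.5%.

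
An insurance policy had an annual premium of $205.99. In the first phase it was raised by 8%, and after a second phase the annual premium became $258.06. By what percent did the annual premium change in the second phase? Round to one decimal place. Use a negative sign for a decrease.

After the first phase: $205.99 × 1.08 = $222.4692.
Second-phase multiplier: $258.06 ÷ $222.4692 ≈ 1.15998.
That is a change of 16.0%.

16.0%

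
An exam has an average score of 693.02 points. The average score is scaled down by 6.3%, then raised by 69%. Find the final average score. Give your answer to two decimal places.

1097.42 points

Each change multiplies by a factor: 0.937 × 1.69 = 1.58353.
693.02 × 1.58353 = 1097.4179606 ≈ 1097.42.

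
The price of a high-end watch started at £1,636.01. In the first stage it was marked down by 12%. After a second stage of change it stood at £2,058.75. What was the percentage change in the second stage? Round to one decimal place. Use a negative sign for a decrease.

After the first stage: £1,636.01 × 0.88 = £1439.6888.
Second-stage multiplier: £2,058.75 ÷ £1439.6888 ≈ 1.43.
That is a change of 43.0%.

43.0%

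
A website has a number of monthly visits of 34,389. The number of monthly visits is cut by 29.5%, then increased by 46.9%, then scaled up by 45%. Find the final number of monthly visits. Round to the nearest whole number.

Each change multiplies by a factor: 0.705 × 1.469 × 1.45 = 1.50168525.
34,389 × 1.50168525 = 51641.45406225 ≈ 51,641.

51,641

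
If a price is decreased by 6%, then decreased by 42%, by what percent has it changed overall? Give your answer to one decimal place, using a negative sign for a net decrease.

A 6% decrease multiplies by 0.94.
Then a 42% decrease: 0.94 × 0.58 = 0.5452.
Overall factor 0.5452, i.e. -45.5%.

-45.5%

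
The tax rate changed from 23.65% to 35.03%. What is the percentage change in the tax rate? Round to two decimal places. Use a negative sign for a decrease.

The change is 35.03 − 23.65 = 11.38 percentage points.
Relative to the original 23.65%, that is 11.38 ÷ 23.65 ≈ 48.12%.

48.12%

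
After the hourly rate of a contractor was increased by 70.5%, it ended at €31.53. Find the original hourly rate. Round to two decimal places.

The overall multiplier applied was 1.705.
So the original hourly rate was €31.53 ÷ 1.705 ≈ €18.49.

€18.49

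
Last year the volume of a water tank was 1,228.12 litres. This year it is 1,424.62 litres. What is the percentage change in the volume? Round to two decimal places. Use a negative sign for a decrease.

16.00%

Change: 1,424.62 − 1,228.12 = 196.50.
Relative to the original: 196.50 ÷ 1,228.12 ≈ 16.00%.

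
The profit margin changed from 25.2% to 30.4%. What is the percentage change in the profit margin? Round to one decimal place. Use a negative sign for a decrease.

The change is 30.4 − 25.2 = 5.2 percentage points.
Relative to the original 25.2%, that is 5.2 ÷ 25.2 ≈ 20.6%.

20.6%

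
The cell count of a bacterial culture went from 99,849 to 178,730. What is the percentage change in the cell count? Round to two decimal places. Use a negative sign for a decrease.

Change: 178,730 − 99,849 = 78,881.
Relative to the original: 78,881 ÷ 99,849 ≈ 79.00%.

79.00%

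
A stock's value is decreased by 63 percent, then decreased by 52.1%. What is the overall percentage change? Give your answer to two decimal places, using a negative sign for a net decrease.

The combined multiplier is 0.37 × 0.479 = 0.17723.
That corresponds to a decrease of 82.28%.

-82.28%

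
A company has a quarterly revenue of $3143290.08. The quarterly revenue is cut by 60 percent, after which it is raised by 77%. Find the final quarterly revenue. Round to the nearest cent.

$2225449.38

After the 60% decrease: $3143290.08 × 0.4 = $1257316.032.
77% increase: $1257316.032 × 1.77 = $2225449.37664 ≈ $2225449.38.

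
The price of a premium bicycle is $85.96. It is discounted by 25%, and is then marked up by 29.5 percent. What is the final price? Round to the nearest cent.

$83.49

Apply the 25% decrease: $85.96 × 0.75 = $64.47.
Apply the 29.5% increase: $64.47 × 1.295 = $83.48865 ≈ $83.49.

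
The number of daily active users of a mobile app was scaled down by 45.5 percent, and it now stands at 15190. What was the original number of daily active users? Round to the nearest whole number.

The overall multiplier applied was 0.545.
So the original number of daily active users was 15190 ÷ 0.545 ≈ 27872.

27872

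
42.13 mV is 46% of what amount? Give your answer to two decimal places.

42.13 mV ÷ 0.46 ≈ 91.59 mV.

91.59 mV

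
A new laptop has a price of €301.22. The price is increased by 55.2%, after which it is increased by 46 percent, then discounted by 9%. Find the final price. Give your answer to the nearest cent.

€621.11

Each change multiplies by a factor: 1.552 × 1.46 × 0.91 = 2.0619872.
€301.22 × 2.0619872 = €621.111784384 ≈ €621.11.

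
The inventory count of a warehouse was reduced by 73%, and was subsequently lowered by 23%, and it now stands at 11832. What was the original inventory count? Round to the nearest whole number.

The overall multiplier applied was 0.27 × 0.77 = 0.2079.
So the original inventory count was 11832 ÷ 0.2079 ≈ 56912.

56912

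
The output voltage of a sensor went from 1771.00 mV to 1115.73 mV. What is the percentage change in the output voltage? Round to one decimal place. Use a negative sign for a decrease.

-37.0%

Change: 1115.73 − 1771.00 = -655.27.
Relative to the original: -655.27 ÷ 1771.00 = -37.0%.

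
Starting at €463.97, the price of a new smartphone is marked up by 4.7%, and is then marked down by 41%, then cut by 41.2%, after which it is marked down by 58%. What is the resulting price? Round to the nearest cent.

Each change multiplies by a factor: 1.047 × 0.59 × 0.588 × 0.42 = 0.1525546008.
€463.97 × 0.1525546008 = €70.780758133176 ≈ €70.78.

€70.78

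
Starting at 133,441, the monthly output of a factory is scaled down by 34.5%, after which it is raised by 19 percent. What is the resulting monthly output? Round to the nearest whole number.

104,011

Apply the 34.5% decrease: 133,441 × 0.655 = 87403.855.
After the 19% increase: 87403.855 × 1.19 = 104010.58745 ≈ 104,011.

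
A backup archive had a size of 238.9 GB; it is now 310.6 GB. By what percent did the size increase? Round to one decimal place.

Change: 310.6 − 238.9 = 71.7.
Relative to the original: 71.7 ÷ 238.9 ≈ 30.0%.
So the size increased by 30.0%.

30.0%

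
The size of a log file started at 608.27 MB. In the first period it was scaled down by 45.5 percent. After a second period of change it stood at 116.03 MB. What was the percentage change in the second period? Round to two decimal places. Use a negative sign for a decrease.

After the first period: 608.27 × 0.545 = 331.50715.
Second-period multiplier: 116.03 ÷ 331.50715 ≈ 0.350008.
That is a change of -65.00%.

-65.00%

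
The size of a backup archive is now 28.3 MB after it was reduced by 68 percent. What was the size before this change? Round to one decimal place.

88.4 MB

The overall multiplier applied was 0.32.
So the original size was 28.3 ÷ 0.32 ≈ 88.4 MB.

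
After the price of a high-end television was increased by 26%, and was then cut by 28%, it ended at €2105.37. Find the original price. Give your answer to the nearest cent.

€2320.73

The overall multiplier applied was 1.26 × 0.72 = 0.9072.
So the original price was €2105.37 ÷ 0.9072 ≈ €2320.73.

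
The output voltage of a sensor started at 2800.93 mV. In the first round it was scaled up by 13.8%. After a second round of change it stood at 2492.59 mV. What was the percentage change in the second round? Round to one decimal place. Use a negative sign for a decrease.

-21.8%

After the first round: 2800.93 × 1.138 = 3187.45834.
Second-round multiplier: 2492.59 ÷ 3187.45834 ≈ 0.782.
That is a change of -21.8%.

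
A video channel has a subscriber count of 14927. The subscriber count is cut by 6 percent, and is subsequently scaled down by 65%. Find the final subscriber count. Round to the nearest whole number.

Each change multiplies by a factor: 0.94 × 0.35 = 0.329.
14927 × 0.329 = 4910.983 ≈ 4911.

4911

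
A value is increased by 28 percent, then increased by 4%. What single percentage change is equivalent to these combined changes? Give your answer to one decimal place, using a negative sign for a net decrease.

A 28% increase multiplies by 1.28.
Then a 4% increase: 1.28 × 1.04 = 1.3312.
Overall factor 1.3312, i.e. 33.1%.

33.1%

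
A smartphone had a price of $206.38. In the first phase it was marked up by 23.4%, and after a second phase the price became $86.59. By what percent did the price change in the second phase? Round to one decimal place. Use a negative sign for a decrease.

After the first phase: $206.38 × 1.234 = $254.67292.
Second-phase multiplier: $86.59 ÷ $254.67292 ≈ 0.34.
That is a change of -66.0%.

-66.0%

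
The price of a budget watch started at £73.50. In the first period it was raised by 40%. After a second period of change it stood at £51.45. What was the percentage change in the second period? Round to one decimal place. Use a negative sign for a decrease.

After the first period: £73.50 × 1.4 = £102.9.
Second-period multiplier: £51.45 ÷ £102.9 ≈ 0.5.
That is a change of -50.0%.

-50.0%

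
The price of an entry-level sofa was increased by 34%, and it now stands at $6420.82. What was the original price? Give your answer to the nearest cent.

The overall multiplier applied was 1.34.
So the original price was $6420.82 ÷ 1.34 ≈ $4791.66.

$4791.66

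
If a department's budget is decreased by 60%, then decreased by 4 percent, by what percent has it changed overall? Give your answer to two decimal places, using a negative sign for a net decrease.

A 60% decrease multiplies by 0.4.
Then a 4% decrease: 0.4 × 0.96 = 0.384.
Overall factor 0.384, i.e. -61.60%.

-61.60%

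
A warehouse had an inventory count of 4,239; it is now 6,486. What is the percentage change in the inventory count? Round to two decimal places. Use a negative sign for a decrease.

53.01%

Change: 6,486 − 4,239 = 2,247.
Relative to the original: 2,247 ÷ 4,239 ≈ 53.01%.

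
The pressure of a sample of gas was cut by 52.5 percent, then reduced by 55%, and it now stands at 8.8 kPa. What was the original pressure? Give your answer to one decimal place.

41.2 kPa

The overall multiplier applied was 0.475 × 0.45 = 0.21375.
So the original pressure was 8.8 ÷ 0.21375 ≈ 41.2 kPa.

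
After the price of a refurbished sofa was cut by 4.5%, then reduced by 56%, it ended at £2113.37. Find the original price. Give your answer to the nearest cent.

Undoing the 56% decrease: £2113.37 ÷ 0.44 ≈ £4803.113636.
Undoing the 4.5% decrease: £4803.113636 ÷ 0.955 ≈ £5029.44.

£5029.44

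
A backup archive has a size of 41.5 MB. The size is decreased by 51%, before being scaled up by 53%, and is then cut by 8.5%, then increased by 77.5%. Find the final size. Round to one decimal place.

50.5 MB

After the 51% decrease: 41.5 × 0.49 = 20.335.
53% increase: 20.335 × 1.53 = 31.11255.
Apply the 8.5% decrease: 31.11255 × 0.915 = 28.46798325.
Apply the 77.5% increase: 28.46798325 × 1.775 = 50.53067026875 ≈ 50.5.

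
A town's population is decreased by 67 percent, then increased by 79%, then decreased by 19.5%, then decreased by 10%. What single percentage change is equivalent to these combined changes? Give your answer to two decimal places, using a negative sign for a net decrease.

The combined multiplier is 0.33 × 1.79 × 0.805 × 0.9 = 0.42796215.
That corresponds to a decrease of 57.20%.

-57.20%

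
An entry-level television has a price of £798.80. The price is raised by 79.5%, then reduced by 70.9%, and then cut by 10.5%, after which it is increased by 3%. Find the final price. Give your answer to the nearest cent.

After the 79.5% increase: £798.80 × 1.795 = £1433.846.
Apply the 70.9% decrease: £1433.846 × 0.291 = £417.249186.
After the 10.5% decrease: £417.249186 × 0.895 = £373.43802147.
After the 3% increase: £373.43802147 × 1.03 = £384.6411621141 ≈ £384.64.

£384.64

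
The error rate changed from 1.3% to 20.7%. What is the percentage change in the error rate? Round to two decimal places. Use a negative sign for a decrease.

The change is 20.7 − 1.3 = 19.4 percentage points.
Relative to the original 1.3%, that is 19.4 ÷ 1.3 ≈ 1492.31%.

1492.31%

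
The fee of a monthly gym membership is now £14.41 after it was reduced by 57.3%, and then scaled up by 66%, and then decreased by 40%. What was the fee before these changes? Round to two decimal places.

The overall multiplier applied was 0.427 × 1.66 × 0.6 = 0.425292.
So the original fee was £14.41 ÷ 0.425292 ≈ £33.88.

£33.88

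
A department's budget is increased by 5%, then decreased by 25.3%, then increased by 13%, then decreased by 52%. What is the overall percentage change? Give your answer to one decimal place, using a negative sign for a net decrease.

The combined multiplier is 1.05 × 0.747 × 1.13 × 0.48 = 0.42543144.
That corresponds to a decrease of 57.5%.

-57.5%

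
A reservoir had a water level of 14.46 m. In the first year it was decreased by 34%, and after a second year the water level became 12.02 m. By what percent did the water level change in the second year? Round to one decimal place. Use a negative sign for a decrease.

After the first year: 14.46 × 0.66 = 9.5436.
Second-year multiplier: 12.02 ÷ 9.5436 ≈ 1.25948.
That is a change of 25.9%.

25.9%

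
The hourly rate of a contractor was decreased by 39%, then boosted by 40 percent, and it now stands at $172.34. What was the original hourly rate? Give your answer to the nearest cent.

The overall multiplier applied was 0.61 × 1.4 = 0.854.
So the original hourly rate was $172.34 ÷ 0.854 ≈ $201.80.

$201.80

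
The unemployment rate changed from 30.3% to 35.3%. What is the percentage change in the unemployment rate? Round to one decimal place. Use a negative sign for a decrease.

The change is 35.3 − 30.3 = 5.0 percentage points.
Relative to the original 30.3%, that is 5.0 ÷ 30.3 ≈ 16.5%.

16.5%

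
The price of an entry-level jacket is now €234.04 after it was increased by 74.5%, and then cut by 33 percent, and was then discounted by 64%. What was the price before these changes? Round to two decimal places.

€556.05

The overall multiplier applied was 1.745 × 0.67 × 0.36 = 0.420894.
So the original price was €234.04 ÷ 0.420894 ≈ €556.05.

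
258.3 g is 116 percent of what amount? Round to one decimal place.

258.3 g ÷ 1.16 ≈ 222.7 g.

222.7 g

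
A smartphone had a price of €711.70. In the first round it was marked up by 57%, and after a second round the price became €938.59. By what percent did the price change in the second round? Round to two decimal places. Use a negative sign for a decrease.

After the first round: €711.70 × 1.57 = €1117.369.
Second-round multiplier: €938.59 ÷ €1117.369 ≈ 0.84.
That is a change of -16.00%.

-16.00%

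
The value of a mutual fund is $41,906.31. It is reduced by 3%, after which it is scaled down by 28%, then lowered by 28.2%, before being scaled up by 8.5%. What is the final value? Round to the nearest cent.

Apply the 3% decrease: $41,906.31 × 0.97 = $40649.1207.
After the 28% decrease: $40649.1207 × 0.72 = $29267.366904.
28.2% decrease: $29267.366904 × 0.718 = $21013.969437072.
After the 8.5% increase: $21013.969437072 × 1.085 = $22800.15683922312 ≈ $22,800.16.

$22,800.16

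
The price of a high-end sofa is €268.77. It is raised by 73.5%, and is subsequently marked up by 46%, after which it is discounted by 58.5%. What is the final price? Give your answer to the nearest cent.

€282.54

After the 73.5% increase: €268.77 × 1.735 = €466.31595.
After the 46% increase: €466.31595 × 1.46 = €680.821287.
58.5% decrease: €680.821287 × 0.415 = €282.540834105 ≈ €282.54.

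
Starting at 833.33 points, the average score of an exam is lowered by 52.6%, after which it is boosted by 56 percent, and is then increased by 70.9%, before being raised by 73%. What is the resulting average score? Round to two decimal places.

Each change multiplies by a factor: 0.474 × 1.56 × 1.709 × 1.73 = 2.1862061208.
833.33 × 2.1862061208 = 1821.831146646264 ≈ 1821.83.

1821.83 points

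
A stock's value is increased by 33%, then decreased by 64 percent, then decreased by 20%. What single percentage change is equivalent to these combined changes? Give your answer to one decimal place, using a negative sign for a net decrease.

The combined multiplier is 1.33 × 0.36 × 0.8 = 0.38304.
That corresponds to a decrease of 61.7%.

-61.7%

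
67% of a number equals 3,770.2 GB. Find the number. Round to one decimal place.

5,627.2 GB

3,770.2 GB ÷ 0.67 ≈ 5,627.2 GB.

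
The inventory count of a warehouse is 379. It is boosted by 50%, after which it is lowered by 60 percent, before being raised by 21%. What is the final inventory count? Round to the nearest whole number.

275

After the 50% increase: 379 × 1.5 = 568.5.
60% decrease: 568.5 × 0.4 = 227.4.
21% increase: 227.4 × 1.21 = 275.154 ≈ 275.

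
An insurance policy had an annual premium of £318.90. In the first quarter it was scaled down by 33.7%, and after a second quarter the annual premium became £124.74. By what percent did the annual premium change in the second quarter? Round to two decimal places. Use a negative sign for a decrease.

After the first quarter: £318.90 × 0.663 = £211.4307.
Second-quarter multiplier: £124.74 ÷ £211.4307 ≈ 0.589981.
That is a change of -41.00%.

-41.00%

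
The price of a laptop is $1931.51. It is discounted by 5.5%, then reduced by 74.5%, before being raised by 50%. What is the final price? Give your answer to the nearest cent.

$698.17

5.5% decrease: $1931.51 × 0.945 = $1825.27695.
Apply the 74.5% decrease: $1825.27695 × 0.255 = $465.44562225.
50% increase: $465.44562225 × 1.5 = $698.168433375 ≈ $698.17.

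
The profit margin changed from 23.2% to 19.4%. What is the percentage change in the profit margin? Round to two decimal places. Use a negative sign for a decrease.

-16.38%

The change is 19.4 − 23.2 = -3.8 percentage points.
Relative to the original 23.2%, that is -3.8 ÷ 23.2 ≈ -16.38%.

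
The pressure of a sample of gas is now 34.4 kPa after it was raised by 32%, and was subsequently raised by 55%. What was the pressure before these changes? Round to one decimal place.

16.8 kPa

Undoing the 55% increase: 34.4 ÷ 1.55 ≈ 22.193548.
Undoing the 32% increase: 22.193548 ÷ 1.32 ≈ 16.8 kPa.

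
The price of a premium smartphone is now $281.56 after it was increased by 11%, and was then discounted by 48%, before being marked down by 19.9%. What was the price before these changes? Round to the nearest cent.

Undoing the 19.9% decrease: $281.56 ÷ 0.801 ≈ $351.510612.
Undoing the 48% decrease: $351.510612 ÷ 0.52 ≈ $675.981946.
Undoing the 11% increase: $675.981946 ÷ 1.11 ≈ $608.99.

$608.99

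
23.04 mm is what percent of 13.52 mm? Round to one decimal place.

23.04 mm ÷ 13.52 mm ≈ 170.4%.

170.4%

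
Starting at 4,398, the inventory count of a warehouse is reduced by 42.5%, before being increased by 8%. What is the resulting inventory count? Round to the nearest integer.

42.5% decrease: 4,398 × 0.575 = 2528.85.
8% increase: 2528.85 × 1.08 = 2731.158 ≈ 2,731.

2,731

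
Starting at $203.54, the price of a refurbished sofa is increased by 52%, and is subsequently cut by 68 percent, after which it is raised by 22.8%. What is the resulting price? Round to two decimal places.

$121.57

Apply the 52% increase: $203.54 × 1.52 = $309.3808.
68% decrease: $309.3808 × 0.32 = $99.001856.
After the 22.8% increase: $99.001856 × 1.228 = $121.574279168 ≈ $121.57.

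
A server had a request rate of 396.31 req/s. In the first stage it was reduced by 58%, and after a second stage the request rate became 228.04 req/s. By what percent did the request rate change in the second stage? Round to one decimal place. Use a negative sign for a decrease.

After the first stage: 396.31 × 0.42 = 166.4502.
Second-stage multiplier: 228.04 ÷ 166.4502 ≈ 1.37002.
That is a change of 37.0%.

37.0%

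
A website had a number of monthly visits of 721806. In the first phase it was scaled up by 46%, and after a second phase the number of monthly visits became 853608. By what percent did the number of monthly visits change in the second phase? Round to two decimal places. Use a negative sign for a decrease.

After the first phase: 721806 × 1.46 = 1053836.76.
Second-phase multiplier: 853608 ÷ 1053836.76 ≈ 0.81.
That is a change of -19.00%.

-19.00%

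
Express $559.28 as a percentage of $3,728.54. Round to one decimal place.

$559.28 ÷ $3,728.54 ≈ 15.0%.

15.0%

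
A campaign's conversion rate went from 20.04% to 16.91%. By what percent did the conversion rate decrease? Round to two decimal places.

The change is 16.91 − 20.04 = -3.13 percentage points.
Relative to the original 20.04%, that is -3.13 ÷ 20.04 ≈ -15.62%.
So the conversion rate fell by 15.62%.

15.62%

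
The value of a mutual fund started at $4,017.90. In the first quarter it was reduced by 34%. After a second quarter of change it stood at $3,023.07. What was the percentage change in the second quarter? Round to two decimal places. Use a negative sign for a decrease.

After the first quarter: $4,017.90 × 0.66 = $2651.814.
Second-quarter multiplier: $3,023.07 ÷ $2651.814 ≈ 1.140001.
That is a change of 14.00%.

14.00%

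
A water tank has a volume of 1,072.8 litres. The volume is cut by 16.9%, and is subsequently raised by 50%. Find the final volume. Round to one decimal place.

1,337.2 litres

Apply the 16.9% decrease: 1,072.8 × 0.831 = 891.4968.
50% increase: 891.4968 × 1.5 = 1337.2452 ≈ 1,337.2.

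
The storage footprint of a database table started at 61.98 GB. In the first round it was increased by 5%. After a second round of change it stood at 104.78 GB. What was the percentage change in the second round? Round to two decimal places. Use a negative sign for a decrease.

61.00%

After the first round: 61.98 × 1.05 = 65.079.
Second-round multiplier: 104.78 ÷ 65.079 ≈ 1.610043.
That is a change of 61.00%.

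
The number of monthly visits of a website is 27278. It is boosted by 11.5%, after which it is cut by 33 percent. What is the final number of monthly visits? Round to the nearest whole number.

Apply the 11.5% increase: 27278 × 1.115 = 30414.97.
Apply the 33% decrease: 30414.97 × 0.67 = 20378.0299 ≈ 20378.

20378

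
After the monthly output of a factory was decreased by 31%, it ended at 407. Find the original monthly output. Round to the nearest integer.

The overall multiplier applied was 0.69.
So the original monthly output was 407 ÷ 0.69 ≈ 590.

590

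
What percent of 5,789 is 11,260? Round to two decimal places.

11,260 ÷ 5,789 ≈ 194.51%.

194.51%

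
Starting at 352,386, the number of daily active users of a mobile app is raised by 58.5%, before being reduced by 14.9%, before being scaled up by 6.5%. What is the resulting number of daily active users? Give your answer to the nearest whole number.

58.5% increase: 352,386 × 1.585 = 558531.81.
Apply the 14.9% decrease: 558531.81 × 0.851 = 475310.57031.
6.5% increase: 475310.57031 × 1.065 = 506205.75738015 ≈ 506,206.

506,206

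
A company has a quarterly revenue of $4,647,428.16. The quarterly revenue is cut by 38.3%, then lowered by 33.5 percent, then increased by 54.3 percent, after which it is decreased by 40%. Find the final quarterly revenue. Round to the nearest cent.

Each change multiplies by a factor: 0.617 × 0.665 × 1.543 × 0.6 = 0.379860369.
$4,647,428.16 × 0.379860369 = $1765373.77575859104 ≈ $1,765,373.78.

$1,765,373.78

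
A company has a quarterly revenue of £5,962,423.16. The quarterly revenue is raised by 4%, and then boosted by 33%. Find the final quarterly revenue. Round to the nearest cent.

£8,247,223.71

Each change multiplies by a factor: 1.04 × 1.33 = 1.3832.
£5,962,423.16 × 1.3832 = £8247223.714912 ≈ £8,247,223.71.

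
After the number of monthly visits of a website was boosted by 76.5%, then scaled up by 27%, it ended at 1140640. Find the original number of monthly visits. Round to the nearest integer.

The overall multiplier applied was 1.765 × 1.27 = 2.24155.
So the original number of monthly visits was 1140640 ÷ 2.24155 ≈ 508862.

508862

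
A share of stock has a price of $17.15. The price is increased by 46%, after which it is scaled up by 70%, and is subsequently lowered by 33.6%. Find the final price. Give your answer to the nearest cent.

Each change multiplies by a factor: 1.46 × 1.7 × 0.664 = 1.648048.
$17.15 × 1.648048 = $28.2640232 ≈ $28.26.

$28.26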